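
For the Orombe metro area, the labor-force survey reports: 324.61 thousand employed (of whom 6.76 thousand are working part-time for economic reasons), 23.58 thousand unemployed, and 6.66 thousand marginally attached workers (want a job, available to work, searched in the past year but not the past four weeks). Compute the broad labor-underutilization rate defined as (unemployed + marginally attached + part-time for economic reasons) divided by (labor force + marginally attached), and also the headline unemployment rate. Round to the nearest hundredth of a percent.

Labor force = 324.61 + 23.58 = 348.19 thousand.
Numerator = 23.58 + 6.66 + 6.76 = 37.00 thousand.
Denominator = 348.19 + 6.66 = 354.85 thousand.
Broad rate = 37.00 / 354.85 = 10.43%.
Headline unemployment rate = 23.58 / 348.19 = 6.77%.

Broad underutilization rate ≈ 10.43%; headline unemployment rate ≈ 6.77%.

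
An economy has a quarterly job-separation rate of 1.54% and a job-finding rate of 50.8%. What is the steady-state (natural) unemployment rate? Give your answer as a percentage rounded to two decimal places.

At steady state the flows balance: s·E = f·U, so U/(E+U) = s/(s+f).
u* = 1.54 / (1.54 + 50.8) = 1.54 / 52.34 = 2.94%.

Steady-state unemployment rate ≈ 2.94%.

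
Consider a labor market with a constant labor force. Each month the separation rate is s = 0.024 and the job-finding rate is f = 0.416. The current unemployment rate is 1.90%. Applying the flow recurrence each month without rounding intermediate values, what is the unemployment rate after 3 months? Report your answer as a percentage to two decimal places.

With a fixed labor force, u_{t+1} = u_t + s·(1−u_t) − f·u_t = u_t·(1−s−f) + s.
Here 1−s−f = 0.560 and s = 0.024.
u_1 = 0.019000 × 0.560 + 0.024 = 0.034640.
u_2 = 0.034640 × 0.560 + 0.024 = 0.043398.
u_3 = 0.043398 × 0.560 + 0.024 = 0.048303.

Unemployment rate after three months ≈ 4.83%.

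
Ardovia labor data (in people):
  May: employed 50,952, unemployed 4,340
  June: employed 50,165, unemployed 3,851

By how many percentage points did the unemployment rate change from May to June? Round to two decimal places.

May: labor force = 50,952 + 4,340 = 55,292; u = 4,340/55,292 = 7.85%.
June: labor force = 50,165 + 3,851 = 54,016; u = 3,851/54,016 = 7.13%.
Change = 7.13% − 7.85% = −0.72 pp.

The unemployment rate changed by −0.72 percentage points.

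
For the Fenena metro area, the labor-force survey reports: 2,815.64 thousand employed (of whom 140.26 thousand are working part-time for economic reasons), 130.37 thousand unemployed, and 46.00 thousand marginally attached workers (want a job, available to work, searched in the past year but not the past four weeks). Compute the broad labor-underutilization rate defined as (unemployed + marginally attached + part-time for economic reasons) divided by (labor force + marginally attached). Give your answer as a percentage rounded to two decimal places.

Broad underutilization rate ≈ 10.58%.

Labor force = 2,815.64 + 130.37 = 2,946.01 thousand.
Numerator = 130.37 + 46.00 + 140.26 = 316.63 thousand.
Denominator = 2,946.01 + 46.00 = 2,992.01 thousand.
Broad rate = 316.63 / 2,992.01 = 10.58%.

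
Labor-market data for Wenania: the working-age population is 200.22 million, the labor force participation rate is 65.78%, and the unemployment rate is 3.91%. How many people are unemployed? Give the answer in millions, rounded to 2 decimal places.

About 5.15 million are unemployed.

Labor force = 0.6578 × 200.22 = 131.70 million.
Unemployed = 0.0391 × 131.70 ≈ 5.15 million.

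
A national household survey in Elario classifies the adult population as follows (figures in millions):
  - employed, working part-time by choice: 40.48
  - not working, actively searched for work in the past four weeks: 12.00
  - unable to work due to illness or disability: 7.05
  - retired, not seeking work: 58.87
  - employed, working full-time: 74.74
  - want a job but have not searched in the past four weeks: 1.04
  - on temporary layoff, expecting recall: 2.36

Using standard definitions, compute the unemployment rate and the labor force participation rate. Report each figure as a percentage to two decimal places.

Unemployment rate ≈ 11.08%; labor force participation rate ≈ 65.93%.

Employed = 40.48 + 74.74 = 115.22 million.
Unemployed = 12.00 + 2.36 = 14.36 million (jobless and actively searching, or on temporary layoff).
Labor force = 115.22 + 14.36 = 129.58 million.
Not in labor force = 7.05 + 58.87 + 1.04 = 66.96 million (those not working and not actively searching are outside the labor force — including those who want a job but have given up searching).
Civilian working-age population = 129.58 + 66.96 = 196.54 million.
Unemployment rate = 14.36 / 129.58 = 11.08%.
Labor force participation rate = 129.58 / 196.54 = 65.93%.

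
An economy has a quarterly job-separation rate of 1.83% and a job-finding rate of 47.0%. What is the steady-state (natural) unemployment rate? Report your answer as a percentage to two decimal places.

Steady-state unemployment rate ≈ 3.75%.

At steady state the flows balance: s·E = f·U, so U/(E+U) = s/(s+f).
u* = 1.83 / (1.83 + 47.0) = 1.83 / 48.83 = 3.75%.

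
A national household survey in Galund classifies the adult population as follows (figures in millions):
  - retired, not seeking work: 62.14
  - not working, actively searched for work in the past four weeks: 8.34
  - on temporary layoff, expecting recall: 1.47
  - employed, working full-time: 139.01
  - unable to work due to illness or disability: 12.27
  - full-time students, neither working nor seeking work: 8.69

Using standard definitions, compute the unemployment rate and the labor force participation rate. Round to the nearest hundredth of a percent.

Unemployment rate ≈ 6.59%; labor force participation rate ≈ 64.17%.

Employed = 139.01 million.
Unemployed = 8.34 + 1.47 = 9.81 million (jobless and actively searching, or on temporary layoff).
Labor force = 139.01 + 9.81 = 148.82 million.
Not in labor force = 62.14 + 12.27 + 8.69 = 83.10 million (those not working and not actively searching are outside the labor force).
Civilian working-age population = 148.82 + 83.10 = 231.92 million.
Unemployment rate = 9.81 / 148.82 = 6.59%.
Labor force participation rate = 148.82 / 231.92 = 64.17%.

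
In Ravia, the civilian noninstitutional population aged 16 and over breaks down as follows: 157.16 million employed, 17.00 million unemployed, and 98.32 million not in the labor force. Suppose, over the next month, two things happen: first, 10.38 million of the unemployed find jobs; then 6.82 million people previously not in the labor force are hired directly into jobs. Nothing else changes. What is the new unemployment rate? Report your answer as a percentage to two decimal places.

Initially, labor force = 157.16 + 17.00 = 174.16 million, so u = 17.00/174.16 = 9.76%.
After the first change, unemployed falls and employed rises by 10.38; labor force unchanged → E = 167.54, U = 6.62, labor force = 174.16 million.
After the second change, employed and labor force both rise by 6.82; unemployed unchanged → E = 174.36, U = 6.62, labor force = 180.98 million.
New unemployment rate = 6.62 / 180.98 = 3.66%.

New unemployment rate ≈ 3.66%.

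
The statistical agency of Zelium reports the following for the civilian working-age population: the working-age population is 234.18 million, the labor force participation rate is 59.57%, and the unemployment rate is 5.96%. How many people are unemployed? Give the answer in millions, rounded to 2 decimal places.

Labor force = 0.5957 × 234.18 = 139.50 million.
Unemployed = 0.0596 × 139.50 ≈ 8.31 million.

About 8.31 million are unemployed.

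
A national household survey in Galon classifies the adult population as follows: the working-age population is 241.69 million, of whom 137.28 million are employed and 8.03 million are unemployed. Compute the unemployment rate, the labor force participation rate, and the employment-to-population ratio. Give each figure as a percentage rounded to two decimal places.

Labor force = employed + unemployed = 137.28 + 8.03 = 145.31 million.
Unemployment rate = 8.03 / 145.31 = 5.53%.
Labor force participation rate = 145.31 / 241.69 = 60.12%.
Employment-population ratio = 137.28 / 241.69 = 56.80%.

Unemployment rate ≈ 5.53%; labor force participation rate ≈ 60.12%; employment-population ratio ≈ 56.80%.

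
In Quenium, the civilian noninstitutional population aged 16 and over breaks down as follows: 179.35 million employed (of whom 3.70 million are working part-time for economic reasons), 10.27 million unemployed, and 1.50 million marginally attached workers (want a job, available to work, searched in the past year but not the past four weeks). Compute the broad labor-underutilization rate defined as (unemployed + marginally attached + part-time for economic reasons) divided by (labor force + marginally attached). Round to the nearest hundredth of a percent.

Labor force = 179.35 + 10.27 = 189.62 million.
Numerator = 10.27 + 1.50 + 3.70 = 15.47 million.
Denominator = 189.62 + 1.50 = 191.12 million.
Broad rate = 15.47 / 191.12 = 8.09%.

Broad underutilization rate ≈ 8.09%.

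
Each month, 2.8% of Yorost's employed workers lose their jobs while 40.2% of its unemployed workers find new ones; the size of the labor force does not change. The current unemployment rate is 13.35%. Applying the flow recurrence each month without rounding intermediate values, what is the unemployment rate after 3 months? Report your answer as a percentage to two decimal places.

With a fixed labor force, u_{t+1} = u_t + s·(1−u_t) − f·u_t = u_t·(1−s−f) + s.
Here 1−s−f = 0.570 and s = 0.028.
u_1 = 0.133500 × 0.570 + 0.028 = 0.104095.
u_2 = 0.104095 × 0.570 + 0.028 = 0.087334.
u_3 = 0.087334 × 0.570 + 0.028 = 0.077780.

Unemployment rate after three months ≈ 7.78%.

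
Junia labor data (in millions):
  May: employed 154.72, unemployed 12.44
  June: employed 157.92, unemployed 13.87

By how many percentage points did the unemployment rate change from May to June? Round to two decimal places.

The unemployment rate changed by +0.63 percentage points.

May: labor force = 154.72 + 12.44 = 167.16; u = 12.44/167.16 = 7.44%.
June: labor force = 157.92 + 13.87 = 171.79; u = 13.87/171.79 = 8.07%.
Change = 8.07% − 7.44% = +0.63 pp.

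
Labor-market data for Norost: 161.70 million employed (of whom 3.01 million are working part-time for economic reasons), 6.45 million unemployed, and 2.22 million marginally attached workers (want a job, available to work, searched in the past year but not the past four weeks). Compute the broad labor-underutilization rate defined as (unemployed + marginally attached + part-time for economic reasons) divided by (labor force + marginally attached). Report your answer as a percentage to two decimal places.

Labor force = 161.70 + 6.45 = 168.15 million.
Numerator = 6.45 + 2.22 + 3.01 = 11.68 million.
Denominator = 168.15 + 2.22 = 170.37 million.
Broad rate = 11.68 / 170.37 = 6.86%.

Broad underutilization rate ≈ 6.86%.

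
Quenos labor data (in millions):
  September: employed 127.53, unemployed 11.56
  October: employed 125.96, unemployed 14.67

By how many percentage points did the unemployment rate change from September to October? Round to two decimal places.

September: labor force = 127.53 + 11.56 = 139.09; u = 11.56/139.09 = 8.31%.
October: labor force = 125.96 + 14.67 = 140.63; u = 14.67/140.63 = 10.43%.
Change = 10.43% − 8.31% = +2.12 pp.

The unemployment rate changed by +2.12 percentage points.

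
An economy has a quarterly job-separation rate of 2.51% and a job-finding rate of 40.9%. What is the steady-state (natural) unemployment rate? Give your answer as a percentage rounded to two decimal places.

At steady state the flows balance: s·E = f·U, so U/(E+U) = s/(s+f).
u* = 2.51 / (2.51 + 40.9) = 2.51 / 43.41 = 5.78%.

Steady-state unemployment rate ≈ 5.78%.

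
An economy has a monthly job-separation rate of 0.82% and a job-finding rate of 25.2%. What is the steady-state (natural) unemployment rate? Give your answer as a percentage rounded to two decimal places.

At steady state the flows balance: s·E = f·U, so U/(E+U) = s/(s+f).
u* = 0.82 / (0.82 + 25.2) = 0.82 / 26.02 = 3.15%.

Steady-state unemployment rate ≈ 3.15%.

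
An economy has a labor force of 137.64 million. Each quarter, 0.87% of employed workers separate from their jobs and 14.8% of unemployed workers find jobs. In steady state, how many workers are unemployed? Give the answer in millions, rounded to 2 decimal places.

About 7.64 million are unemployed in steady state.

Steady-state unemployment rate u* = s/(s+f) = 0.87/(0.87+14.8) = 0.055520.
Unemployed = u* × labor force = 0.055520 × 137.64 ≈ 7.64 million.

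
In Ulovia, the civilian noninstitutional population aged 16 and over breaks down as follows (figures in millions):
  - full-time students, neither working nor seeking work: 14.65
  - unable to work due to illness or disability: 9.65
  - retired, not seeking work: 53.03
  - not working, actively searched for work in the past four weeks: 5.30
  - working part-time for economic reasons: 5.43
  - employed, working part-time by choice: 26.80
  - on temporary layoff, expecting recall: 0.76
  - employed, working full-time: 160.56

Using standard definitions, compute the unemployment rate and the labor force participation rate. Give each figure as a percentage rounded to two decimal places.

Employed = 5.43 + 26.80 + 160.56 = 192.79 million (anyone who worked, including part-time for economic reasons, counts as employed).
Unemployed = 5.30 + 0.76 = 6.06 million (jobless and actively searching, or on temporary layoff).
Labor force = 192.79 + 6.06 = 198.85 million.
Not in labor force = 14.65 + 9.65 + 53.03 = 77.33 million (those not working and not actively searching are outside the labor force).
Civilian working-age population = 198.85 + 77.33 = 276.18 million.
Unemployment rate = 6.06 / 198.85 = 3.05%.
Labor force participation rate = 198.85 / 276.18 = 72.00%.

Unemployment rate ≈ 3.05%; labor force participation rate ≈ 72.00%.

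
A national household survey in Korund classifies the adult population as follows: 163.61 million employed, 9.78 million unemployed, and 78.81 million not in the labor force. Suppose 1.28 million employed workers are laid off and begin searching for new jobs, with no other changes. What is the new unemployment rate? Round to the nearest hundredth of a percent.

New unemployment rate ≈ 6.38%.

Initially, labor force = 163.61 + 9.78 = 173.39 million, so u = 9.78/173.39 = 5.64%.
After the change, employed falls and unemployed rises by 1.28; labor force unchanged → E = 162.33, U = 11.06, labor force = 173.39 million.
New unemployment rate = 11.06 / 173.39 = 6.38%.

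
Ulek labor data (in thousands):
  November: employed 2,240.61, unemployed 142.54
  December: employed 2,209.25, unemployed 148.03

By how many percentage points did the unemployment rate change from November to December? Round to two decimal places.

November: labor force = 2,240.61 + 142.54 = 2,383.15; u = 142.54/2,383.15 = 5.98%.
December: labor force = 2,209.25 + 148.03 = 2,357.28; u = 148.03/2,357.28 = 6.28%.
Change = 6.28% − 5.98% = +0.30 pp.

The unemployment rate changed by +0.30 percentage points.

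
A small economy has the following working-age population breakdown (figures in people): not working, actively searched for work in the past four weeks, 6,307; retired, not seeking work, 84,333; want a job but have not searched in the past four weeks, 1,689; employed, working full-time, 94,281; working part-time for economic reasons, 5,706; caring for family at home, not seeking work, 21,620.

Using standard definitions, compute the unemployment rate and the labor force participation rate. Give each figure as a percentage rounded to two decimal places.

Employed = 94,281 + 5,706 = 99,987 (anyone who worked, including part-time for economic reasons, counts as employed).
Unemployed = 6,307.
Labor force = 99,987 + 6,307 = 106,294.
Not in labor force = 84,333 + 1,689 + 21,620 = 107,642 (those not working and not actively searching are outside the labor force — including those who want a job but have given up searching).
Civilian working-age population = 106,294 + 107,642 = 213,936.
Unemployment rate = 6,307 / 106,294 = 5.93%.
Labor force participation rate = 106,294 / 213,936 = 49.68%.

Unemployment rate ≈ 5.93%; labor force participation rate ≈ 49.68%.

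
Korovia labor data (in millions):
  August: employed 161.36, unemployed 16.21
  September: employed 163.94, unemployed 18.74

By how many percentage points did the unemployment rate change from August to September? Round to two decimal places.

August: labor force = 161.36 + 16.21 = 177.57; u = 16.21/177.57 = 9.13%.
September: labor force = 163.94 + 18.74 = 182.68; u = 18.74/182.68 = 10.26%.
Change = 10.26% − 9.13% = +1.13 pp.

The unemployment rate changed by +1.13 percentage points.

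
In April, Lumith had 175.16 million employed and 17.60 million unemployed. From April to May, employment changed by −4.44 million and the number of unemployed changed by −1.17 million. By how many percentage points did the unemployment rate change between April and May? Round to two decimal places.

The unemployment rate changed by −0.35 percentage points.

April: labor force = 175.16 + 17.60 = 192.76; u = 17.60/192.76 = 9.13%.
May: labor force = 170.72 + 16.43 = 187.15; u = 16.43/187.15 = 8.78%.
Change = 8.78% − 9.13% = −0.35 pp.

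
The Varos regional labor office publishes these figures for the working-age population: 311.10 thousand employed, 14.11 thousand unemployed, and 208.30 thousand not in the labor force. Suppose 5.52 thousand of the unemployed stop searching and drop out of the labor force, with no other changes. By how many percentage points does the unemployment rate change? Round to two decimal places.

Initially, labor force = 311.10 + 14.11 = 325.21 thousand, so u = 14.11/325.21 = 4.34%.
After the change, unemployed and labor force both fall by 5.52 → E = 311.10, U = 8.59, labor force = 319.69 thousand.
New unemployment rate = 8.59 / 319.69 = 2.69%.
Change = 2.69% − 4.34% = −1.65 percentage points.

The unemployment rate changes by −1.65 percentage points.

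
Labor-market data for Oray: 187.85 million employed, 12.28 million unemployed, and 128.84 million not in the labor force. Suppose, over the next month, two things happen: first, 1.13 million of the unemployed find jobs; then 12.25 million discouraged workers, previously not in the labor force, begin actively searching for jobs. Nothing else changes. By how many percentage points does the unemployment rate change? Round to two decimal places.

Initially, labor force = 187.85 + 12.28 = 200.13 million, so u = 12.28/200.13 = 6.14%.
After the first change, unemployed falls and employed rises by 1.13; labor force unchanged → E = 188.98, U = 11.15, labor force = 200.13 million.
After the second change, unemployed and labor force both rise by 12.25 → E = 188.98, U = 23.40, labor force = 212.38 million.
New unemployment rate = 23.40 / 212.38 = 11.02%.
Change = 11.02% − 6.14% = +4.88 percentage points.

The unemployment rate changes by +4.88 percentage points.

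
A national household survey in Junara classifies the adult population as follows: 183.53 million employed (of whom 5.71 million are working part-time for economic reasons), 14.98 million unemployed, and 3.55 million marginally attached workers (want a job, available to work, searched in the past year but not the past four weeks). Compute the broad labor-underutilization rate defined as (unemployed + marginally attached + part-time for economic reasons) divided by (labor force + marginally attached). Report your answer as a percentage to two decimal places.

Broad underutilization rate ≈ 12.00%.

Labor force = 183.53 + 14.98 = 198.51 million.
Numerator = 14.98 + 3.55 + 5.71 = 24.24 million.
Denominator = 198.51 + 3.55 = 202.06 million.
Broad rate = 24.24 / 202.06 = 12.00%.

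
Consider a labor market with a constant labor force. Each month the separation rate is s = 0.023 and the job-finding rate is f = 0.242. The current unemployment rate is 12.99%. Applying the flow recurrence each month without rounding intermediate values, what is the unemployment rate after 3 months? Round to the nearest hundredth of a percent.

With a fixed labor force, u_{t+1} = u_t + s·(1−u_t) − f·u_t = u_t·(1−s−f) + s.
Here 1−s−f = 0.735 and s = 0.023.
u_1 = 0.129900 × 0.735 + 0.023 = 0.118476.
u_2 = 0.118476 × 0.735 + 0.023 = 0.110080.
u_3 = 0.110080 × 0.735 + 0.023 = 0.103909.

Unemployment rate after three months ≈ 10.39%.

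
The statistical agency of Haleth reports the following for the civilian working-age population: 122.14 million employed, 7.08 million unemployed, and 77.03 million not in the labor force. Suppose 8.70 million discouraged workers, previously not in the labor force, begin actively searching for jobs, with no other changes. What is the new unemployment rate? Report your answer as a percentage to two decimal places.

New unemployment rate ≈ 11.44%.

Initially, labor force = 122.14 + 7.08 = 129.22 million, so u = 7.08/129.22 = 5.48%.
After the change, unemployed and labor force both rise by 8.70 → E = 122.14, U = 15.78, labor force = 137.92 million.
New unemployment rate = 15.78 / 137.92 = 11.44%.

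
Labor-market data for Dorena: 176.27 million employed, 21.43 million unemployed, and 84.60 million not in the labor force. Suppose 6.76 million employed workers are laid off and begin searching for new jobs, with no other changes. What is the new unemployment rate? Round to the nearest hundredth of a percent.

New unemployment rate ≈ 14.26%.

Initially, labor force = 176.27 + 21.43 = 197.70 million, so u = 21.43/197.70 = 10.84%.
After the change, employed falls and unemployed rises by 6.76; labor force unchanged → E = 169.51, U = 28.19, labor force = 197.70 million.
New unemployment rate = 28.19 / 197.70 = 14.26%.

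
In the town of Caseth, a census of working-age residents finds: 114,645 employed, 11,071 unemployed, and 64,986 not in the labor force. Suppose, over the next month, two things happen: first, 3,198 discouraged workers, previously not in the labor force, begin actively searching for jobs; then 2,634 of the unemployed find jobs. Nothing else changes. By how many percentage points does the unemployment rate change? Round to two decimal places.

Initially, labor force = 114,645 + 11,071 = 125,716, so u = 11,071/125,716 = 8.81%.
After the first change, unemployed and labor force both rise by 3,198 → E = 114,645, U = 14,269, labor force = 128,914.
After the second change, unemployed falls and employed rises by 2,634; labor force unchanged → E = 117,279, U = 11,635, labor force = 128,914.
New unemployment rate = 11,635 / 128,914 = 9.03%.
Change = 9.03% − 8.81% = +0.22 percentage points.

The unemployment rate changes by +0.22 percentage points.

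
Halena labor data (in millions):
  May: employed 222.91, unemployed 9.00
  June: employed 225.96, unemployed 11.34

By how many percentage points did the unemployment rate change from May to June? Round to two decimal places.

The unemployment rate changed by +0.90 percentage points.

May: labor force = 222.91 + 9.00 = 231.91; u = 9.00/231.91 = 3.88%.
June: labor force = 225.96 + 11.34 = 237.30; u = 11.34/237.30 = 4.78%.
Change = 4.78% − 3.88% = +0.90 pp.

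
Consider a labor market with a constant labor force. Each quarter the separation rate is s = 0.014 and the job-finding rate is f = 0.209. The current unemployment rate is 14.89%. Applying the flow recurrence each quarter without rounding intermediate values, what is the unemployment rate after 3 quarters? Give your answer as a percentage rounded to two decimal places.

Unemployment rate after three quarters ≈ 10.32%.

With a fixed labor force, u_{t+1} = u_t + s·(1−u_t) − f·u_t = u_t·(1−s−f) + s.
Here 1−s−f = 0.777 and s = 0.014.
u_1 = 0.148900 × 0.777 + 0.014 = 0.129695.
u_2 = 0.129695 × 0.777 + 0.014 = 0.114773.
u_3 = 0.114773 × 0.777 + 0.014 = 0.103179.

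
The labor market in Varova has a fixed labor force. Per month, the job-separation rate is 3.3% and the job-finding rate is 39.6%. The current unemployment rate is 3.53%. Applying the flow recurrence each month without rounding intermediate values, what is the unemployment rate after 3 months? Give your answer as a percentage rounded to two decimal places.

Unemployment rate after three months ≈ 6.92%.

With a fixed labor force, u_{t+1} = u_t + s·(1−u_t) − f·u_t = u_t·(1−s−f) + s.
Here 1−s−f = 0.571 and s = 0.033.
u_1 = 0.035300 × 0.571 + 0.033 = 0.053156.
u_2 = 0.053156 × 0.571 + 0.033 = 0.063352.
u_3 = 0.063352 × 0.571 + 0.033 = 0.069174.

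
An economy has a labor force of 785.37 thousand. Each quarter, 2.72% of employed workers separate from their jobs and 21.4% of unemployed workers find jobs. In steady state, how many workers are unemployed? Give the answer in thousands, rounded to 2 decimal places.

Steady-state unemployment rate u* = s/(s+f) = 2.72/(2.72+21.4) = 0.112769.
Unemployed = u* × labor force = 0.112769 × 785.37 ≈ 88.57 thousand.

About 88.57 thousand are unemployed in steady state.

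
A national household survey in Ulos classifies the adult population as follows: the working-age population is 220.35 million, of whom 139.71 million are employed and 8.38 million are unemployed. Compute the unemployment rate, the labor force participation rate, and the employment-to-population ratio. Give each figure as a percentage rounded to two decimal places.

Unemployment rate ≈ 5.66%; labor force participation rate ≈ 67.21%; employment-population ratio ≈ 63.40%.

Labor force = employed + unemployed = 139.71 + 8.38 = 148.09 million.
Unemployment rate = 8.38 / 148.09 = 5.66%.
Labor force participation rate = 148.09 / 220.35 = 67.21%.
Employment-population ratio = 139.71 / 220.35 = 63.40%.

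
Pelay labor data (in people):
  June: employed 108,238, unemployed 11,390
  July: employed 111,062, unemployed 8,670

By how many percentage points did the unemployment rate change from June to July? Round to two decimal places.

June: labor force = 108,238 + 11,390 = 119,628; u = 11,390/119,628 = 9.52%.
July: labor force = 111,062 + 8,670 = 119,732; u = 8,670/119,732 = 7.24%.
Change = 7.24% − 9.52% = −2.28 pp.

The unemployment rate changed by −2.28 percentage points.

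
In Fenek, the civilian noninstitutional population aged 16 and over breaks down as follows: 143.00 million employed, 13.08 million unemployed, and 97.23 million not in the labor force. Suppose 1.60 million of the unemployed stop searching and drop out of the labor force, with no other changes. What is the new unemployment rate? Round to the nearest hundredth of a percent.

New unemployment rate ≈ 7.43%.

Initially, labor force = 143.00 + 13.08 = 156.08 million, so u = 13.08/156.08 = 8.38%.
After the change, unemployed and labor force both fall by 1.60 → E = 143.00, U = 11.48, labor force = 154.48 million.
New unemployment rate = 11.48 / 154.48 = 7.43%.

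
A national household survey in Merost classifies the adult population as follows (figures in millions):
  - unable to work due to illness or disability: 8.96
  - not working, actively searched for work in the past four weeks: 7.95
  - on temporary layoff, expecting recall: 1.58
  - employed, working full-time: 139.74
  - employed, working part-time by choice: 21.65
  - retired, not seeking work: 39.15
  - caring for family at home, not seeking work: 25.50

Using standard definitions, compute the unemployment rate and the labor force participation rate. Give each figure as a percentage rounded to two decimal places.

Employed = 139.74 + 21.65 = 161.39 million.
Unemployed = 7.95 + 1.58 = 9.53 million (jobless and actively searching, or on temporary layoff).
Labor force = 161.39 + 9.53 = 170.92 million.
Not in labor force = 8.96 + 39.15 + 25.50 = 73.61 million (those not working and not actively searching are outside the labor force).
Civilian working-age population = 170.92 + 73.61 = 244.53 million.
Unemployment rate = 9.53 / 170.92 = 5.58%.
Labor force participation rate = 170.92 / 244.53 = 69.90%.

Unemployment rate ≈ 5.58%; labor force participation rate ≈ 69.90%.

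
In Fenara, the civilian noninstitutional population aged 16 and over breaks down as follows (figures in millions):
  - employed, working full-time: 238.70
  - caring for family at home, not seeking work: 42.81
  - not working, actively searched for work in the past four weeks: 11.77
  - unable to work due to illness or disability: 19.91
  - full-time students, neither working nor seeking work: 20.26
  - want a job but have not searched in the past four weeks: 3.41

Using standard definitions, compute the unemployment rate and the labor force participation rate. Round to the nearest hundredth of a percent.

Unemployment rate ≈ 4.70%; labor force participation rate ≈ 74.35%.

Employed = 238.70 million.
Unemployed = 11.77 million.
Labor force = 238.70 + 11.77 = 250.47 million.
Not in labor force = 42.81 + 19.91 + 20.26 + 3.41 = 86.39 million (those not working and not actively searching are outside the labor force — including those who want a job but have given up searching).
Civilian working-age population = 250.47 + 86.39 = 336.86 million.
Unemployment rate = 11.77 / 250.47 = 4.70%.
Labor force participation rate = 250.47 / 336.86 = 74.35%.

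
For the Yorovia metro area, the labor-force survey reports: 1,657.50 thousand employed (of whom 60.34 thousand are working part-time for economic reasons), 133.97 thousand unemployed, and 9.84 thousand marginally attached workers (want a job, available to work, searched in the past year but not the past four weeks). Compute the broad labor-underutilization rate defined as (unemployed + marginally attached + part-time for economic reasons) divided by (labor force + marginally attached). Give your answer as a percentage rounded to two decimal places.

Labor force = 1,657.50 + 133.97 = 1,791.47 thousand.
Numerator = 133.97 + 9.84 + 60.34 = 204.15 thousand.
Denominator = 1,791.47 + 9.84 = 1,801.31 thousand.
Broad rate = 204.15 / 1,801.31 = 11.33%.

Broad underutilization rate ≈ 11.33%.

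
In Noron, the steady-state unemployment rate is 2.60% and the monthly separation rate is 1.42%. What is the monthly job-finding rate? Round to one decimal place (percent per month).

From u* = s/(s+f): f = s·(1−u)/u.
f = 1.42 × (1 − 0.0260) / 0.0260 = 1.3831 / 0.0260 ≈ 53.2% per month.

Job-finding rate ≈ 53.2% per month.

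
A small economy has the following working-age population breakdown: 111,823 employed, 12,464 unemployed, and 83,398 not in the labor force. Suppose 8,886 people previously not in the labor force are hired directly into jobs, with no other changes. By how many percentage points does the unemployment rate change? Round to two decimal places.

Initially, labor force = 111,823 + 12,464 = 124,287, so u = 12,464/124,287 = 10.03%.
After the change, employed and labor force both rise by 8,886; unemployed unchanged → E = 120,709, U = 12,464, labor force = 133,173.
New unemployment rate = 12,464 / 133,173 = 9.36%.
Change = 9.36% − 10.03% = −0.67 percentage points.

The unemployment rate changes by −0.67 percentage points.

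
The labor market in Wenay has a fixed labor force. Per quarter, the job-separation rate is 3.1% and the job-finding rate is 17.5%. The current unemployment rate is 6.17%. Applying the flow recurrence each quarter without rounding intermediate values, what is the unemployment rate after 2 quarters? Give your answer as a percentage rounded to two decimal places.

With a fixed labor force, u_{t+1} = u_t + s·(1−u_t) − f·u_t = u_t·(1−s−f) + s.
Here 1−s−f = 0.794 and s = 0.031.
u_1 = 0.061700 × 0.794 + 0.031 = 0.079990.
u_2 = 0.079990 × 0.794 + 0.031 = 0.094512.

Unemployment rate after two quarters ≈ 9.45%.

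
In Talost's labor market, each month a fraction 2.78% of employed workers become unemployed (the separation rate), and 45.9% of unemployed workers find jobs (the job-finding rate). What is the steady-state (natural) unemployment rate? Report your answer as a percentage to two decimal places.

At steady state the flows balance: s·E = f·U, so U/(E+U) = s/(s+f).
u* = 2.78 / (2.78 + 45.9) = 2.78 / 48.68 = 5.71%.

Steady-state unemployment rate ≈ 5.71%.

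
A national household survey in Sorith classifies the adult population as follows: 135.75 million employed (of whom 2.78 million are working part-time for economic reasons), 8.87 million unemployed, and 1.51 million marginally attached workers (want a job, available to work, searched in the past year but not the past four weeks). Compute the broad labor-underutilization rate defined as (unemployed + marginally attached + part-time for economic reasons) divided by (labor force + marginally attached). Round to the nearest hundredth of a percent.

Broad underutilization rate ≈ 9.01%.

Labor force = 135.75 + 8.87 = 144.62 million.
Numerator = 8.87 + 1.51 + 2.78 = 13.16 million.
Denominator = 144.62 + 1.51 = 146.13 million.
Broad rate = 13.16 / 146.13 = 9.01%.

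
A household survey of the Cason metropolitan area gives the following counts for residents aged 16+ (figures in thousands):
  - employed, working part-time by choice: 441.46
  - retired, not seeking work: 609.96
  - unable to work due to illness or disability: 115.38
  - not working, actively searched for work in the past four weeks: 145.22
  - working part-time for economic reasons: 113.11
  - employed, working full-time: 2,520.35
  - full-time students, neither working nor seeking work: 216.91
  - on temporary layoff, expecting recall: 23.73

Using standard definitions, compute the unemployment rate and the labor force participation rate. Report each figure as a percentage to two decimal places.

Unemployment rate ≈ 5.21%; labor force participation rate ≈ 77.49%.

Employed = 441.46 + 113.11 + 2,520.35 = 3,074.92 thousand (anyone who worked, including part-time for economic reasons, counts as employed).
Unemployed = 145.22 + 23.73 = 168.95 thousand (jobless and actively searching, or on temporary layoff).
Labor force = 3,074.92 + 168.95 = 3,243.87 thousand.
Not in labor force = 609.96 + 115.38 + 216.91 = 942.25 thousand (those not working and not actively searching are outside the labor force).
Civilian working-age population = 3,243.87 + 942.25 = 4,186.12 thousand.
Unemployment rate = 168.95 / 3,243.87 = 5.21%.
Labor force participation rate = 3,243.87 / 4,186.12 = 77.49%.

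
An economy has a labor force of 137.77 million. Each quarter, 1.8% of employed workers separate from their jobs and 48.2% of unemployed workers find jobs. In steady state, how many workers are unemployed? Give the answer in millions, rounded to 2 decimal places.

Steady-state unemployment rate u* = s/(s+f) = 1.8/(1.8+48.2) = 0.036000.
Unemployed = u* × labor force = 0.036000 × 137.77 ≈ 4.96 million.

About 4.96 million are unemployed in steady state.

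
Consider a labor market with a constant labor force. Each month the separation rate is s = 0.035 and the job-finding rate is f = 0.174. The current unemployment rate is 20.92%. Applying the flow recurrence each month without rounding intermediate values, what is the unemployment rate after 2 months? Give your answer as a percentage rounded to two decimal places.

Unemployment rate after two months ≈ 19.36%.

With a fixed labor force, u_{t+1} = u_t + s·(1−u_t) − f·u_t = u_t·(1−s−f) + s.
Here 1−s−f = 0.791 and s = 0.035.
u_1 = 0.209200 × 0.791 + 0.035 = 0.200477.
u_2 = 0.200477 × 0.791 + 0.035 = 0.193577.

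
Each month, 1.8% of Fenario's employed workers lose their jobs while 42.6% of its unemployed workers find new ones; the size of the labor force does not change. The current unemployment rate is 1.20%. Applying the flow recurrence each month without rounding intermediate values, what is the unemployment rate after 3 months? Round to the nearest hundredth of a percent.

Unemployment rate after three months ≈ 3.56%.

With a fixed labor force, u_{t+1} = u_t + s·(1−u_t) − f·u_t = u_t·(1−s−f) + s.
Here 1−s−f = 0.556 and s = 0.018.
u_1 = 0.012000 × 0.556 + 0.018 = 0.024672.
u_2 = 0.024672 × 0.556 + 0.018 = 0.031718.
u_3 = 0.031718 × 0.556 + 0.018 = 0.035635.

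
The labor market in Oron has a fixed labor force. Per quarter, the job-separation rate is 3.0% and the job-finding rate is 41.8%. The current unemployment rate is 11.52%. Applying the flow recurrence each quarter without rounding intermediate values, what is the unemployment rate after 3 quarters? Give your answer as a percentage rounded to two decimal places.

With a fixed labor force, u_{t+1} = u_t + s·(1−u_t) − f·u_t = u_t·(1−s−f) + s.
Here 1−s−f = 0.552 and s = 0.030.
u_1 = 0.115200 × 0.552 + 0.030 = 0.093590.
u_2 = 0.093590 × 0.552 + 0.030 = 0.081662.
u_3 = 0.081662 × 0.552 + 0.030 = 0.075077.

Unemployment rate after three quarters ≈ 7.51%.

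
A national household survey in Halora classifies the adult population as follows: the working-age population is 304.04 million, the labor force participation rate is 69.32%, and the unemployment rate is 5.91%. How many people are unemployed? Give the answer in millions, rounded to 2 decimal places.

About 12.46 million are unemployed.

Labor force = 0.6932 × 304.04 = 210.76 million.
Unemployed = 0.0591 × 210.76 ≈ 12.46 million.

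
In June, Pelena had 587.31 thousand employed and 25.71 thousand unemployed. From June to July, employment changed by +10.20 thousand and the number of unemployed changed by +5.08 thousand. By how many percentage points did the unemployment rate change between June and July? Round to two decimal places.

The unemployment rate changed by +0.71 percentage points.

June: labor force = 587.31 + 25.71 = 613.02; u = 25.71/613.02 = 4.19%.
July: labor force = 597.51 + 30.79 = 628.30; u = 30.79/628.30 = 4.90%.
Change = 4.90% − 4.19% = +0.71 pp.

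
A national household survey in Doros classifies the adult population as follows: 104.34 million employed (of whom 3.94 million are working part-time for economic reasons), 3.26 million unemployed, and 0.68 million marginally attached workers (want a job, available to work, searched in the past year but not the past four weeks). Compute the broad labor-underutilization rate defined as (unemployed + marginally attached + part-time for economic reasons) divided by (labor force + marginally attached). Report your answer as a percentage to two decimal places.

Broad underutilization rate ≈ 7.28%.

Labor force = 104.34 + 3.26 = 107.60 million.
Numerator = 3.26 + 0.68 + 3.94 = 7.88 million.
Denominator = 107.60 + 0.68 = 108.28 million.
Broad rate = 7.88 / 108.28 = 7.28%.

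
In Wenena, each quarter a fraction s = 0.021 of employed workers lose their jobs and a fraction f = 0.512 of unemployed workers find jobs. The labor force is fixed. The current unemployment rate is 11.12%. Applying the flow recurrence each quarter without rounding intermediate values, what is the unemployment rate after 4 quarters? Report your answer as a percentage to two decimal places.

Unemployment rate after four quarters ≈ 4.28%.

With a fixed labor force, u_{t+1} = u_t + s·(1−u_t) − f·u_t = u_t·(1−s−f) + s.
Here 1−s−f = 0.467 and s = 0.021.
u_1 = 0.111200 × 0.467 + 0.021 = 0.072930.
u_2 = 0.072930 × 0.467 + 0.021 = 0.055058.
u_3 = 0.055058 × 0.467 + 0.021 = 0.046712.
u_4 = 0.046712 × 0.467 + 0.021 = 0.042815.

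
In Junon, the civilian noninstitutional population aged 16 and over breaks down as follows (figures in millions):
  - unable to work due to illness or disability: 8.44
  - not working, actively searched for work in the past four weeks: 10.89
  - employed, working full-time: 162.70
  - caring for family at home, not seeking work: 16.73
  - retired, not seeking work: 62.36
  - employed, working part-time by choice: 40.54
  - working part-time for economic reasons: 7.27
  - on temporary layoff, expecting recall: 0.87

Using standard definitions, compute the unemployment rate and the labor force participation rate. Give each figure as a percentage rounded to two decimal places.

Employed = 162.70 + 40.54 + 7.27 = 210.51 million (anyone who worked, including part-time for economic reasons, counts as employed).
Unemployed = 10.89 + 0.87 = 11.76 million (jobless and actively searching, or on temporary layoff).
Labor force = 210.51 + 11.76 = 222.27 million.
Not in labor force = 8.44 + 16.73 + 62.36 = 87.53 million (those not working and not actively searching are outside the labor force).
Civilian working-age population = 222.27 + 87.53 = 309.80 million.
Unemployment rate = 11.76 / 222.27 = 5.29%.
Labor force participation rate = 222.27 / 309.80 = 71.75%.

Unemployment rate ≈ 5.29%; labor force participation rate ≈ 71.75%.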